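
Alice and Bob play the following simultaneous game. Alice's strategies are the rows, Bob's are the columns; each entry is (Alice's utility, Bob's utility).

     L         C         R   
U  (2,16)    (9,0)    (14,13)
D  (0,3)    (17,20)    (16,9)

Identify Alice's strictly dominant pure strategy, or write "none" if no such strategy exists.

none

U fails to dominate D at C (9<17).
D fails to dominate U at L (0<2).
No single strategy dominates all the others.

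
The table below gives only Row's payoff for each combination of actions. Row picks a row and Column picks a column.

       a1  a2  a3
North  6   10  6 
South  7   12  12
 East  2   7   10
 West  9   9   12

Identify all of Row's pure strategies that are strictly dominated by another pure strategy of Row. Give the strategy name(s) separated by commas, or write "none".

North: dominated, since South does at least as well everywhere (a1: 7>6, a2: 12>10, a3: 12>6).
South: no other strategy beats it everywhere (North at a1 (7>6); East at a1 (7>2); West at a2 (12>9)).
East: dominated, since South does at least as well everywhere (a1: 7>2, a2: 12>7, a3: 12>10).
West: no other strategy beats it everywhere (North at a1 (9>6); South at a1 (9>7); East at a1 (9>2)).

North, East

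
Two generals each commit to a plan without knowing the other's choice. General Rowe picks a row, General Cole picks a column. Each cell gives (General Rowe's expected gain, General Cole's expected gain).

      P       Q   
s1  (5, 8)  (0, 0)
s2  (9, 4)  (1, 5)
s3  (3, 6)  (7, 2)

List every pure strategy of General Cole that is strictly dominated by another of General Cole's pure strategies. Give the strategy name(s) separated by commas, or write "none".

none

P is not dominated — it holds its own against Q at s1 (8>0).
Q: no other strategy beats it everywhere (P at s2 (5>4)).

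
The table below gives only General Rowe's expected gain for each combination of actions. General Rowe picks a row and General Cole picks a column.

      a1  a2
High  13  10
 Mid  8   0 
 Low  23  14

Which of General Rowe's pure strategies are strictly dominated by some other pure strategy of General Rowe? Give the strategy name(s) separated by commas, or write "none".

High is strictly dominated by Low (a1: 23>13, a2: 14>10).
High strictly dominates Mid — a1: 13>8, a2: 10>0.
Low is not dominated — it holds its own against High at a1 (23>13); Mid at a1 (23>8).

High, Mid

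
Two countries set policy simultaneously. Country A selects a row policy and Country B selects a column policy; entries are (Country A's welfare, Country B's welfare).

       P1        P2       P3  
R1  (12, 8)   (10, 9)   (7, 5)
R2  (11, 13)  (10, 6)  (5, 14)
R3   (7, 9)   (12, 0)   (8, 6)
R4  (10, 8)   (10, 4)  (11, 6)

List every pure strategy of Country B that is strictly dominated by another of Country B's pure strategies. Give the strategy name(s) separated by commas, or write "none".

none

P1: no other strategy beats it everywhere (P2 at R2 (13>6); P3 at R1 (8>5)).
Nothing dominates P2: P1 at R1 (9>8); P3 at R1 (9>5).
Nothing dominates P3: P1 at R2 (14>13); P2 at R2 (14>6).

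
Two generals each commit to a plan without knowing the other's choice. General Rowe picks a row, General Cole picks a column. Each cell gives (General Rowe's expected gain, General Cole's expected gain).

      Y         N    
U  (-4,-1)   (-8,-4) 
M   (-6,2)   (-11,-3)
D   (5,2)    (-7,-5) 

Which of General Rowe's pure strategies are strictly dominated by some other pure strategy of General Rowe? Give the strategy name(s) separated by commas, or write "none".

U, M

U is strictly dominated by D (Y: 5>-4, N: -7>-8).
U strictly dominates M — Y: -4>-6, N: -8>-11.
D: no other strategy beats it everywhere (U at Y (5>-4); M at Y (5>-6)).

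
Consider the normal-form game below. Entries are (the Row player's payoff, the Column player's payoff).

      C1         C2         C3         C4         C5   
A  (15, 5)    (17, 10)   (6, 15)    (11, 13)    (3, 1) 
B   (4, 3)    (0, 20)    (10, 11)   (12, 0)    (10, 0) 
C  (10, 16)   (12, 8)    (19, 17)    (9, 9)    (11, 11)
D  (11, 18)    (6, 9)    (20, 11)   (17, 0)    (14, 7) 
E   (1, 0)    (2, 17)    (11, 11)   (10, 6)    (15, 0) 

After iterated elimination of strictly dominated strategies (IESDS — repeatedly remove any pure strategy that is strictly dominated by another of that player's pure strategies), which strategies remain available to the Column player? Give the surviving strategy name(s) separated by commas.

Row B is eliminated: D beats it against every remaining column (C1: 11>4, C2: 6>0, C3: 20>10, C4: 17>12, C5: 14>10).
The Column player's strategy C4 is strictly dominated by C3 (A: 15>13, C: 17>9, D: 11>0, E: 11>6) and is removed.
For the Column player, C3 strictly dominates C5 on the remaining rows (A: 15>1, C: 17>11, D: 11>7, E: 11>0); eliminate C5.
For the Row player, C strictly dominates E on the remaining columns (C1: 10>1, C2: 12>2, C3: 19>11); eliminate E.
The Column player's strategy C2 is strictly dominated by C3 (A: 15>10, C: 17>8, D: 11>9) and is removed.
For the Row player, D strictly dominates C on the remaining columns (C1: 11>10, C3: 20>19); eliminate C.
Among the remaining strategies, none is strictly dominated by another pure strategy of the same player, so the elimination stops.
Surviving strategies — the Row player: {A, D}; the Column player: {C1, C3}.

C1, C3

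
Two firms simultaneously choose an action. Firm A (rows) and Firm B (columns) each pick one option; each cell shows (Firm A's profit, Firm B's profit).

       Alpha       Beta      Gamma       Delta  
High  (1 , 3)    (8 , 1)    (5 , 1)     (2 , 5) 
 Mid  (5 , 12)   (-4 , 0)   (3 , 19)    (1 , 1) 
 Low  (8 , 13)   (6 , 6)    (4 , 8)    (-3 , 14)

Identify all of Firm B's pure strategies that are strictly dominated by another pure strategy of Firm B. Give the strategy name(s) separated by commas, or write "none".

Beta

Alpha: no other strategy beats it everywhere (Beta at High (3>1); Gamma at High (3>1); Delta at Mid (12>1)).
Beta: dominated, since Alpha does at least as well everywhere (High: 3>1, Mid: 12>0, Low: 13>6).
Gamma is not dominated — it holds its own against Alpha at Mid (19>12); Beta at High (1=1); Delta at Mid (19>1).
Delta is not dominated — it holds its own against Alpha at High (5>3); Beta at High (5>1); Gamma at High (5>1).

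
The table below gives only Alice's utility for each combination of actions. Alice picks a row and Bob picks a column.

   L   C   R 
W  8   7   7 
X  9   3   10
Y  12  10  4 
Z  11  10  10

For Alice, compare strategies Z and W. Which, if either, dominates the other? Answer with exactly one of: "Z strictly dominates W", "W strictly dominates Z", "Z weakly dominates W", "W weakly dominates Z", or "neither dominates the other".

Z strictly dominates W

Z's payoffs vs W's, by Bob's action — L: 11>8, C: 10>7, R: 10>7.
Z gives a strictly higher payoff against each opponent action, so Z strictly dominates W.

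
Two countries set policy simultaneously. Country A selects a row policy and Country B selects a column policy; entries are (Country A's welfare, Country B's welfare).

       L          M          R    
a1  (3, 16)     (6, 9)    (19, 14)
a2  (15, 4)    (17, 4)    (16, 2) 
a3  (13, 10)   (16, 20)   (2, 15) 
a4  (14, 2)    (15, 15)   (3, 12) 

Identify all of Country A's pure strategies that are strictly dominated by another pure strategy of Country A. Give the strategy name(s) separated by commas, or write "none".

a1 is not dominated — it holds its own against a2 at R (19>16); a3 at R (19>2); a4 at R (19>3).
a2 is not dominated — it holds its own against a1 at L (15>3); a3 at L (15>13); a4 at L (15>14).
a3 is strictly dominated by a2 (L: 15>13, M: 17>16, R: 16>2).
a4 is strictly dominated by a2 (L: 15>14, M: 17>15, R: 16>3).

a3, a4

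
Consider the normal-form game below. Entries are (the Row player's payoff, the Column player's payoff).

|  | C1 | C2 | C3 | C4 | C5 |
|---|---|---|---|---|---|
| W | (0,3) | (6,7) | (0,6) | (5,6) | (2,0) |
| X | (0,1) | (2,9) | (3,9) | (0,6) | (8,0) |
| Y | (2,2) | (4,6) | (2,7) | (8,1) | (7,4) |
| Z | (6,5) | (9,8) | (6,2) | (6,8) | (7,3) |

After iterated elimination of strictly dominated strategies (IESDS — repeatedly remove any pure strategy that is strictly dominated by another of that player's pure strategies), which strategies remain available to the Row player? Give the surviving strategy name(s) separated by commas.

The Row player's strategy W is strictly dominated by Z (C1: 6>0, C2: 9>6, C3: 6>0, C4: 6>5, C5: 7>2) and is removed.
The Column player's strategy C1 is strictly dominated by C2 (X: 9>1, Y: 6>2, Z: 8>5) and is removed.
For the Column player, C2 strictly dominates C5 on the remaining rows (X: 9>0, Y: 6>4, Z: 8>3); eliminate C5.
The Row player's strategy X is strictly dominated by Z (C2: 9>2, C3: 6>3, C4: 6>0) and is removed.
Among the remaining strategies, none is strictly dominated by another pure strategy of the same player, so the elimination stops.
Surviving strategies — the Row player: {Y, Z}; the Column player: {C2, C3, C4}.

Y, Z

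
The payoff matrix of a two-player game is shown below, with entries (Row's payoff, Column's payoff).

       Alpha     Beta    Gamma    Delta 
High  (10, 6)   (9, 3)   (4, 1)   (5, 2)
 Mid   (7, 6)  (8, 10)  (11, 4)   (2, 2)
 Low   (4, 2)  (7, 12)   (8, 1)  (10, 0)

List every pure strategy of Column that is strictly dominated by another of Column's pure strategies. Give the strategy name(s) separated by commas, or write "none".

Alpha is not dominated — it holds its own against Beta at High (6>3); Gamma at High (6>1); Delta at High (6>2).
Beta is not dominated — it holds its own against Alpha at Mid (10>6); Gamma at High (3>1); Delta at High (3>2).
Gamma: dominated, since Alpha does at least as well everywhere (High: 6>1, Mid: 6>4, Low: 2>1).
Alpha strictly dominates Delta — High: 6>2, Mid: 6>2, Low: 2>0.

Gamma, Delta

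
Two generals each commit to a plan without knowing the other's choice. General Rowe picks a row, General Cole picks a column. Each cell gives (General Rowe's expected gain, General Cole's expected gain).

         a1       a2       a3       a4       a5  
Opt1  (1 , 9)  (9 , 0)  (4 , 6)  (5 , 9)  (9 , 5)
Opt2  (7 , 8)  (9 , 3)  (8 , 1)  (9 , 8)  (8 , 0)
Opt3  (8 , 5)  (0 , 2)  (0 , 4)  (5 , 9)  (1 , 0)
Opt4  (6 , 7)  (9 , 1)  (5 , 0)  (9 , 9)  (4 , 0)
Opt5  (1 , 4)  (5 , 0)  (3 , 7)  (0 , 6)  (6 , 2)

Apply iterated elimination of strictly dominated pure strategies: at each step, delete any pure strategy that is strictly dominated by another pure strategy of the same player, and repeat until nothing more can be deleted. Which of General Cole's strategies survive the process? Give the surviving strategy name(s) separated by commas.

For General Rowe, Opt2 strictly dominates Opt5 on the remaining columns (a1: 7>1, a2: 9>5, a3: 8>3, a4: 9>0, a5: 8>6); eliminate Opt5.
For General Cole, a1 strictly dominates a2 on the remaining rows (Opt1: 9>0, Opt2: 8>3, Opt3: 5>2, Opt4: 7>1); eliminate a2.
Column a3 is eliminated: a1 beats it against every remaining row (Opt1: 9>6, Opt2: 8>1, Opt3: 5>4, Opt4: 7>0).
General Cole's strategy a5 is strictly dominated by a1 (Opt1: 9>5, Opt2: 8>0, Opt3: 5>0, Opt4: 7>0) and is removed.
Row Opt1 is eliminated: Opt2 beats it against every remaining column (a1: 7>1, a4: 9>5).
Among the remaining strategies, none is strictly dominated by another pure strategy of the same player, so the elimination stops.
Surviving strategies — General Rowe: {Opt2, Opt3, Opt4}; General Cole: {a1, a4}.

a1, a4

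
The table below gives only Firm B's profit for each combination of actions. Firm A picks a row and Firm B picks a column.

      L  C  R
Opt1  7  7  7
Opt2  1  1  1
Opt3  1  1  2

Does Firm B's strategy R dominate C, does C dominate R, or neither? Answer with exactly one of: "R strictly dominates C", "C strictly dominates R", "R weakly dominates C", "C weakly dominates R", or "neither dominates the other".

R weakly dominates C

Compare R to C across every action of Firm A: Opt1: 7=7, Opt2: 1=1, Opt3: 2>1.
R is at least as good everywhere and strictly better somewhere (tied only at Opt1, Opt2), so R weakly but not strictly dominates C.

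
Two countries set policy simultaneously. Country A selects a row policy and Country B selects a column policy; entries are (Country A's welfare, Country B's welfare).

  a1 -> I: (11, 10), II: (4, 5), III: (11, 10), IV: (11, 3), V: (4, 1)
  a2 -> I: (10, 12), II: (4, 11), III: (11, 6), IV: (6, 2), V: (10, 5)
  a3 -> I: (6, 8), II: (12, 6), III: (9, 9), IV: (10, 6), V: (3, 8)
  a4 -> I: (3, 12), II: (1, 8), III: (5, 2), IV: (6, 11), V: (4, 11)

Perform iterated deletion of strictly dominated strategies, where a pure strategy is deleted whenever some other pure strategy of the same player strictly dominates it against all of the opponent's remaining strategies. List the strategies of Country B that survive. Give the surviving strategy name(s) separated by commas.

I, III

Country B's strategy II is strictly dominated by I (a1: 10>5, a2: 12>11, a3: 8>6, a4: 12>8) and is removed.
Row a3 is eliminated: a1 beats it against every remaining column (I: 11>6, III: 11>9, IV: 11>10, V: 4>3).
Country B's strategy IV is strictly dominated by I (a1: 10>3, a2: 12>2, a4: 12>11) and is removed.
Country A's strategy a4 is strictly dominated by a2 (I: 10>3, III: 11>5, V: 10>4) and is removed.
Country B's strategy V is strictly dominated by I (a1: 10>1, a2: 12>5) and is removed.
Among the remaining strategies, none is strictly dominated by another pure strategy of the same player, so the elimination stops.
Surviving strategies — Country A: {a1, a2}; Country B: {I, III}.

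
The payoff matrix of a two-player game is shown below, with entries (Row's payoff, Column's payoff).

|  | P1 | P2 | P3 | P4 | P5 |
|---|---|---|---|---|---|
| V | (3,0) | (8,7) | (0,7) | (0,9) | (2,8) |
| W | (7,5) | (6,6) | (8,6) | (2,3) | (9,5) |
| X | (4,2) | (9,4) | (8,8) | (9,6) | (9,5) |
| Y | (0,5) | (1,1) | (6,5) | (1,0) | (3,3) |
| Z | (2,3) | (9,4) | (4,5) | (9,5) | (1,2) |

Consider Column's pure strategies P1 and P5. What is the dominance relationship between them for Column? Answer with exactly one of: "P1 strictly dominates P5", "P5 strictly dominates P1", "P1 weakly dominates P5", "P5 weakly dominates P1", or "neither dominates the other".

Compare P1 to P5 across each choice by Row: V: 0<8, W: 5=5, X: 2<5, Y: 5>3, Z: 3>2.
P1 does better at Y, Z but worse at V, X; neither strategy dominates the other.

neither dominates the other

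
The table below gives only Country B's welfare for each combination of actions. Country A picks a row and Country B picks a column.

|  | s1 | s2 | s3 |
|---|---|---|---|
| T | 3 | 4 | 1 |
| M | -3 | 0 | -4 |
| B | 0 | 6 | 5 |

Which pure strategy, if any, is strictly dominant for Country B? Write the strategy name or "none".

s2

s2 vs s1: T: 4>3, M: 0>-3, B: 6>0.
s2 vs s3: T: 4>1, M: 0>-4, B: 6>5.
s2 strictly beats every other strategy against every opponent action, so it is strictly dominant.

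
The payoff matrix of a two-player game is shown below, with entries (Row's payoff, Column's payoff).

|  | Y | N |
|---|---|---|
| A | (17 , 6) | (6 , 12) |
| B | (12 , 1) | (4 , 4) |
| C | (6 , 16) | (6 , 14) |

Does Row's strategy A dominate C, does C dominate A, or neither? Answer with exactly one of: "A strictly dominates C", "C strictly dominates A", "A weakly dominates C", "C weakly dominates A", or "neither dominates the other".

A's payoffs vs C's, by Column's action — Y: 17>6, N: 6=6.
A is at least as good everywhere and strictly better somewhere (tied only at N), so A weakly but not strictly dominates C.

A weakly dominates C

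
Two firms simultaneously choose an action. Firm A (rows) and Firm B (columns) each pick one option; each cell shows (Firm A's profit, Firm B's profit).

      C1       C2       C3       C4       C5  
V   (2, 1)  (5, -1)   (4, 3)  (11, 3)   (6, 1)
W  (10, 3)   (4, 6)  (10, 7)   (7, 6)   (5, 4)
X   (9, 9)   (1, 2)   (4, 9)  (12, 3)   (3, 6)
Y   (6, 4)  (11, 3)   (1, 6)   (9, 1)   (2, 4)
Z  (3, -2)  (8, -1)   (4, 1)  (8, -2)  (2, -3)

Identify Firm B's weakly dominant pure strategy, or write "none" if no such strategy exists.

C3

C3 vs C1: V: 3>1, W: 7>3, X: 9=9, Y: 6>4, Z: 1>-2.
C3 vs C2: V: 3>-1, W: 7>6, X: 9>2, Y: 6>3, Z: 1>-1.
C3 vs C4: V: 3=3, W: 7>6, X: 9>3, Y: 6>1, Z: 1>-2.
C3 vs C5: V: 3>1, W: 7>4, X: 9>6, Y: 6>4, Z: 1>-3.
C3 is at least as good as every other strategy against every opponent action, so it is weakly dominant.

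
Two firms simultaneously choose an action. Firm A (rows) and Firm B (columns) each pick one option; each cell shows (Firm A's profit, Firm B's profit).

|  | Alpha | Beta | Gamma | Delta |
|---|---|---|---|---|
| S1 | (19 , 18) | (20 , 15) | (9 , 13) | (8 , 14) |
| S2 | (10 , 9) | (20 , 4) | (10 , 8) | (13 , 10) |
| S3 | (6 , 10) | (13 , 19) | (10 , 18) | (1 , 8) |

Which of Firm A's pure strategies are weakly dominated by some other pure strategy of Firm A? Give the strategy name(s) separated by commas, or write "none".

S3

S1 is not dominated — it holds its own against S2 at Alpha (19>10); S3 at Alpha (19>6).
S2: no other strategy beats it everywhere (S1 at Gamma (10>9); S3 at Alpha (10>6)).
S3 is weakly dominated by S2 (Alpha: 10>6, Beta: 20>13, Gamma: 10=10, Delta: 13>1).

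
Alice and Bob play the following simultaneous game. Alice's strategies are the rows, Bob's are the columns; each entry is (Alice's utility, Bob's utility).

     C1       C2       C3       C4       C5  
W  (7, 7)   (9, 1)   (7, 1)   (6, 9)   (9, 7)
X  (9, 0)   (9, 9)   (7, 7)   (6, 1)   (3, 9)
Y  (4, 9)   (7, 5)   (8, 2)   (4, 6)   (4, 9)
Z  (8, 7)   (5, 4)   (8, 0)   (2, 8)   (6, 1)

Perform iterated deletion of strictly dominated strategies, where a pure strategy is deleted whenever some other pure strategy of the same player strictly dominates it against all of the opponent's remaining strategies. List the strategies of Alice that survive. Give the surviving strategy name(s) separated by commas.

Bob's strategy C3 is strictly dominated by C5 (W: 7>1, X: 9>7, Y: 9>2, Z: 1>0) and is removed.
Row Y is eliminated: W beats it against every remaining column (C1: 7>4, C2: 9>7, C4: 6>4, C5: 9>4).
For Bob, C4 strictly dominates C1 on the remaining rows (W: 9>7, X: 1>0, Z: 8>7); eliminate C1.
Row Z is eliminated: W beats it against every remaining column (C2: 9>5, C4: 6>2, C5: 9>6).
Among the remaining strategies, none is strictly dominated by another pure strategy of the same player, so the elimination stops.
Surviving strategies — Alice: {W, X}; Bob: {C2, C4, C5}.

W, X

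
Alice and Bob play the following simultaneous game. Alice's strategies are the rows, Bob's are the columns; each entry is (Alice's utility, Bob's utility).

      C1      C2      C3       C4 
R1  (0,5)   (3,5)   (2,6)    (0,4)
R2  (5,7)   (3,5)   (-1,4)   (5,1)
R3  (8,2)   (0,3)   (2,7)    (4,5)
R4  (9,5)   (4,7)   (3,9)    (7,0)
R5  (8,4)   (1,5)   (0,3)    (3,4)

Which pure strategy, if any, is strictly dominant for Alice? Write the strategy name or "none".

R4 vs R1: C1: 9>0, C2: 4>3, C3: 3>2, C4: 7>0.
R4 vs R2: C1: 9>5, C2: 4>3, C3: 3>-1, C4: 7>5.
R4 vs R3: C1: 9>8, C2: 4>0, C3: 3>2, C4: 7>4.
R4 vs R5: C1: 9>8, C2: 4>1, C3: 3>0, C4: 7>3.
R4 strictly beats every other strategy against every opponent action, so it is strictly dominant.

R4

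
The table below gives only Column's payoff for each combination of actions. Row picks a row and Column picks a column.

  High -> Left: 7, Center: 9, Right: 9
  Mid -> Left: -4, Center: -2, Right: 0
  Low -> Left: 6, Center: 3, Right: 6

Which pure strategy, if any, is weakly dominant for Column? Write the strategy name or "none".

Right

Right vs Left: High: 9>7, Mid: 0>-4, Low: 6=6.
Right vs Center: High: 9=9, Mid: 0>-2, Low: 6>3.
Right is at least as good as every other strategy against every opponent action, so it is weakly dominant.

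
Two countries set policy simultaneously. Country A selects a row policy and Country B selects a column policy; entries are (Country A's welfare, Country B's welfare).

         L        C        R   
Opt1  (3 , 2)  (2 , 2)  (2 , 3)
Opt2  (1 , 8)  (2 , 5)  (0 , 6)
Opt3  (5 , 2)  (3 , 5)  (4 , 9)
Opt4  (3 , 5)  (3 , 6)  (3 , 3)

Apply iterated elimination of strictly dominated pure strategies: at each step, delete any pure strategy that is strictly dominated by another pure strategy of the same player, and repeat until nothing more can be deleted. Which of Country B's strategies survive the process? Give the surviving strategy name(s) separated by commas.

Country A's strategy Opt1 is strictly dominated by Opt3 (L: 5>3, C: 3>2, R: 4>2) and is removed.
Country A's strategy Opt2 is strictly dominated by Opt3 (L: 5>1, C: 3>2, R: 4>0) and is removed.
Country B's strategy L is strictly dominated by C (Opt3: 5>2, Opt4: 6>5) and is removed.
Among the remaining strategies, none is strictly dominated by another pure strategy of the same player, so the elimination stops.
Surviving strategies — Country A: {Opt3, Opt4}; Country B: {C, R}.

C, R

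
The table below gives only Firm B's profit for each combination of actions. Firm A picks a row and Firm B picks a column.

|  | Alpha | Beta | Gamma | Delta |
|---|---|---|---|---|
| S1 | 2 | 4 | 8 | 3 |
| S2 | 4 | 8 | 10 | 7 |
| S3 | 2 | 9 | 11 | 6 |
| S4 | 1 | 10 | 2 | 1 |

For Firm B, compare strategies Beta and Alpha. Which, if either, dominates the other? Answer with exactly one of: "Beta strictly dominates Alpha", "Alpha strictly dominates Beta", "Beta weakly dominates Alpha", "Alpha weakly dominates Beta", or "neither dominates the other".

Beta strictly dominates Alpha

Compare Beta to Alpha across every action of Firm A: S1: 4>2, S2: 8>4, S3: 9>2, S4: 10>1.
Every comparison favours Beta, so Beta strictly dominates Alpha.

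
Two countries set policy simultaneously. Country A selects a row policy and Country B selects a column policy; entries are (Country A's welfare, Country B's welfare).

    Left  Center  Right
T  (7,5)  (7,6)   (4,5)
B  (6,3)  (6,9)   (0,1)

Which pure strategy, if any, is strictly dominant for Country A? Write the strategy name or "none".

T

T vs B: Left: 7>6, Center: 7>6, Right: 4>0.
T strictly beats every other strategy against every opponent action, so it is strictly dominant.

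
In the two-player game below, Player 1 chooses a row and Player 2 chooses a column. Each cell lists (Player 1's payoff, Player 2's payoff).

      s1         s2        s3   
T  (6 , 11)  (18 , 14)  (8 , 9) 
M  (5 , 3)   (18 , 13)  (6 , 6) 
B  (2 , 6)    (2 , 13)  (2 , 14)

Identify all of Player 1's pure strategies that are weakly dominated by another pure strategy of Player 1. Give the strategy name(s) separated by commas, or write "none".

T: no other strategy beats it everywhere (M at s1 (6>5); B at s1 (6>2)).
M: dominated, since T does at least as well everywhere (s1: 6>5, s2: 18=18, s3: 8>6).
T weakly dominates B — s1: 6>2, s2: 18>2, s3: 8>2.

M, B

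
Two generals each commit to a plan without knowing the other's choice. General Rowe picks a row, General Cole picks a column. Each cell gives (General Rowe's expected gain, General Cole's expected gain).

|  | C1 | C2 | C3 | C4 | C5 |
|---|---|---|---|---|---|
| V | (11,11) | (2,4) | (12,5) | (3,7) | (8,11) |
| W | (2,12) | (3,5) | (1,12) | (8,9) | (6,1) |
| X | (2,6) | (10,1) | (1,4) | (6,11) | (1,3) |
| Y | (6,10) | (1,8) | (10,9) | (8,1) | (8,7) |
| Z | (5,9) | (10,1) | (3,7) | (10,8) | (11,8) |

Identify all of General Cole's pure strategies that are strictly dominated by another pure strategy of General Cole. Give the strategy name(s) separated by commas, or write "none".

C2

Nothing dominates C1: C2 at V (11>4); C3 at V (11>5); C4 at V (11>7); C5 at V (11=11).
C2 is strictly dominated by C1 (V: 11>4, W: 12>5, X: 6>1, Y: 10>8, Z: 9>1).
C3 is not dominated — it holds its own against C1 at W (12=12); C2 at V (5>4); C4 at W (12>9); C5 at W (12>1).
C4 is not dominated — it holds its own against C1 at X (11>6); C2 at V (7>4); C3 at V (7>5); C5 at W (9>1).
C5 is not dominated — it holds its own against C1 at V (11=11); C2 at V (11>4); C3 at V (11>5); C4 at V (11>7).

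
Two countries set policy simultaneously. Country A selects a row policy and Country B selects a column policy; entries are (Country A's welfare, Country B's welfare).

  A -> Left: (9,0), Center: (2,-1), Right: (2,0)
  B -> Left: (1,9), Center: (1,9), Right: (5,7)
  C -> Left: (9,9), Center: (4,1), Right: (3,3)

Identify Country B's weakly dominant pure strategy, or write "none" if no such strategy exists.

Left

Left vs Center: A: 0>-1, B: 9=9, C: 9>1.
Left vs Right: A: 0=0, B: 9>7, C: 9>3.
Left is at least as good as every other strategy against every opponent action, so it is weakly dominant.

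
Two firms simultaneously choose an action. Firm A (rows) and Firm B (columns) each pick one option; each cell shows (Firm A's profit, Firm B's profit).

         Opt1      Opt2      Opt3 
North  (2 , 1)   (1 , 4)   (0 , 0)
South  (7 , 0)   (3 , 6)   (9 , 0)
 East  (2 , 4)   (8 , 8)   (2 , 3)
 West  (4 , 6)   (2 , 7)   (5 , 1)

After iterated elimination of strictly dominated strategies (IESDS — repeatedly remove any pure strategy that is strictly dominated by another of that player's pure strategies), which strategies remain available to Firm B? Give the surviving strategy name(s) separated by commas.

Row North is eliminated: South beats it against every remaining column (Opt1: 7>2, Opt2: 3>1, Opt3: 9>0).
Firm A's strategy West is strictly dominated by South (Opt1: 7>4, Opt2: 3>2, Opt3: 9>5) and is removed.
Firm B's strategy Opt1 is strictly dominated by Opt2 (South: 6>0, East: 8>4) and is removed.
Column Opt3 is eliminated: Opt2 beats it against every remaining row (South: 6>0, East: 8>3).
Firm A's strategy South is strictly dominated by East (Opt2: 8>3) and is removed.
Among the remaining strategies, none is strictly dominated by another pure strategy of the same player, so the elimination stops.
Surviving strategies — Firm A: {East}; Firm B: {Opt2}.

Opt2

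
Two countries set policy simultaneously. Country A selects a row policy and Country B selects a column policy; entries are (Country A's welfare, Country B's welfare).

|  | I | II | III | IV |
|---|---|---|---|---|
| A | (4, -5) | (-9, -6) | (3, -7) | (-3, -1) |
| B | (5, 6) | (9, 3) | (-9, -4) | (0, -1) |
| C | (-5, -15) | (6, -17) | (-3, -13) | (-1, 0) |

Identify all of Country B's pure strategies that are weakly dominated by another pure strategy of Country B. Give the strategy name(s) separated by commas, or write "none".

I: no other strategy beats it everywhere (II at A (-5>-6); III at A (-5>-7); IV at B (6>-1)).
II: dominated, since I does at least as well everywhere (A: -5>-6, B: 6>3, C: -15>-17).
IV weakly dominates III — A: -1>-7, B: -1>-4, C: 0>-13.
IV is not dominated — it holds its own against I at A (-1>-5); II at A (-1>-6); III at A (-1>-7).

II, III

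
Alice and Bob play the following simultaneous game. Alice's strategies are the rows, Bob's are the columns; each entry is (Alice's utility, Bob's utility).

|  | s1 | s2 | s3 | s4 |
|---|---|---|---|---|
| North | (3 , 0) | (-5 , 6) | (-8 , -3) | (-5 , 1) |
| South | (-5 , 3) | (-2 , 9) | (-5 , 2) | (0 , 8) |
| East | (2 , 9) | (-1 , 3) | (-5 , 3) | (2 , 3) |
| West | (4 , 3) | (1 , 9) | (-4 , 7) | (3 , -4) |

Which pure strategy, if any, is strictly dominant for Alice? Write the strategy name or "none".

West vs North: s1: 4>3, s2: 1>-5, s3: -4>-8, s4: 3>-5.
West vs South: s1: 4>-5, s2: 1>-2, s3: -4>-5, s4: 3>0.
West vs East: s1: 4>2, s2: 1>-1, s3: -4>-5, s4: 3>2.
West strictly beats every other strategy against every opponent action, so it is strictly dominant.

West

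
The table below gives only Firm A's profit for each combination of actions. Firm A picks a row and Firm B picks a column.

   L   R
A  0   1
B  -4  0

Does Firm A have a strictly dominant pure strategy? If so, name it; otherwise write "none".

A

A vs B: L: 0>-4, R: 1>0.
A strictly beats every other strategy against every opponent action, so it is strictly dominant.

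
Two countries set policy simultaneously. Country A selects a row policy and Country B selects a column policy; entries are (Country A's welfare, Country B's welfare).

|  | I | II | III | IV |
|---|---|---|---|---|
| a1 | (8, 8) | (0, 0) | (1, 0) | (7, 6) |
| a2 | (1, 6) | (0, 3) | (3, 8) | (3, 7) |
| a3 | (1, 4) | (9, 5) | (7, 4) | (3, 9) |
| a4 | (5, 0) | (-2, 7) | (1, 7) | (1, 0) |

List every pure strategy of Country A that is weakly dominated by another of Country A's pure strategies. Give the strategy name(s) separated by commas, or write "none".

a1: no other strategy beats it everywhere (a2 at I (8>1); a3 at I (8>1); a4 at I (8>5)).
a3 weakly dominates a2 — I: 1=1, II: 9>0, III: 7>3, IV: 3=3.
a3: no other strategy beats it everywhere (a1 at II (9>0); a2 at II (9>0); a4 at II (9>-2)).
a1 weakly dominates a4 — I: 8>5, II: 0>-2, III: 1=1, IV: 7>1.

a2, a4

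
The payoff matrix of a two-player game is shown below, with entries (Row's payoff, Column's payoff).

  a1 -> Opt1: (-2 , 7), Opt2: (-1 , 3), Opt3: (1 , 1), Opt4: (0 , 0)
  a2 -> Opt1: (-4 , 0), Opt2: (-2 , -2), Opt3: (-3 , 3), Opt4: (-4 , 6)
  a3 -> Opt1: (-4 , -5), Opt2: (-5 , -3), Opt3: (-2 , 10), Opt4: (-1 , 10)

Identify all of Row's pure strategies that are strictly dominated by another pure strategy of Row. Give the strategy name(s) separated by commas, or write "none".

Nothing dominates a1: a2 at Opt1 (-2>-4); a3 at Opt1 (-2>-4).
a1 strictly dominates a2 — Opt1: -2>-4, Opt2: -1>-2, Opt3: 1>-3, Opt4: 0>-4.
a3: dominated, since a1 does at least as well everywhere (Opt1: -2>-4, Opt2: -1>-5, Opt3: 1>-2, Opt4: 0>-1).

a2, a3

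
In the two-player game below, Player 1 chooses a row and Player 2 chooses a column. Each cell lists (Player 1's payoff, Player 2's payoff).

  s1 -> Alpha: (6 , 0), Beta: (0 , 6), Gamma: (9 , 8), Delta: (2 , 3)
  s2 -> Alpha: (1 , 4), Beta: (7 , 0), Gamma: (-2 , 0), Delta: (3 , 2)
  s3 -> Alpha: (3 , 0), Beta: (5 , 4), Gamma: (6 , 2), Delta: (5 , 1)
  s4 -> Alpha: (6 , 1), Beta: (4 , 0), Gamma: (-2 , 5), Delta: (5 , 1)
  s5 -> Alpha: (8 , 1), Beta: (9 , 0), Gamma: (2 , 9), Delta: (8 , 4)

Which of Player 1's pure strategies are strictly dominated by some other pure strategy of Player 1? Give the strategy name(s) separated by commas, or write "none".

s1 is not dominated — it holds its own against s2 at Alpha (6>1); s3 at Alpha (6>3); s4 at Alpha (6=6); s5 at Gamma (9>2).
s2: dominated, since s5 does at least as well everywhere (Alpha: 8>1, Beta: 9>7, Gamma: 2>-2, Delta: 8>3).
s3: no other strategy beats it everywhere (s1 at Beta (5>0); s2 at Alpha (3>1); s4 at Beta (5>4); s5 at Gamma (6>2)).
s4 is strictly dominated by s5 (Alpha: 8>6, Beta: 9>4, Gamma: 2>-2, Delta: 8>5).
s5 is not dominated — it holds its own against s1 at Alpha (8>6); s2 at Alpha (8>1); s3 at Alpha (8>3); s4 at Alpha (8>6).

s2, s4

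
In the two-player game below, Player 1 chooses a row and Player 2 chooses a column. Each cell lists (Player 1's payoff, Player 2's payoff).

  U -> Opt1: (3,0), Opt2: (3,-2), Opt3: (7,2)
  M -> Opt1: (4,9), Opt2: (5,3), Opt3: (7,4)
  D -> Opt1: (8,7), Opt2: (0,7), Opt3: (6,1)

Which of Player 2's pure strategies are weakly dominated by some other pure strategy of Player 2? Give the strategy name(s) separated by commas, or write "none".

Opt2

Opt1 is not dominated — it holds its own against Opt2 at U (0>-2); Opt3 at M (9>4).
Opt1 weakly dominates Opt2 — U: 0>-2, M: 9>3, D: 7=7.
Opt3: no other strategy beats it everywhere (Opt1 at U (2>0); Opt2 at U (2>-2)).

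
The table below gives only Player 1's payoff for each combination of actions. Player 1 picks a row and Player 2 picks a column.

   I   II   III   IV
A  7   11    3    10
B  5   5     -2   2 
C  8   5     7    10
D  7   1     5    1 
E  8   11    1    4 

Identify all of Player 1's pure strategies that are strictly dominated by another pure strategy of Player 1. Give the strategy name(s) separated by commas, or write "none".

B, D

A: no other strategy beats it everywhere (B at I (7>5); C at II (11>5); D at I (7=7); E at II (11=11)).
B is strictly dominated by A (I: 7>5, II: 11>5, III: 3>-2, IV: 10>2).
Nothing dominates C: A at I (8>7); B at I (8>5); D at I (8>7); E at I (8=8).
C strictly dominates D — I: 8>7, II: 5>1, III: 7>5, IV: 10>1.
E: no other strategy beats it everywhere (A at I (8>7); B at I (8>5); C at I (8=8); D at I (8>7)).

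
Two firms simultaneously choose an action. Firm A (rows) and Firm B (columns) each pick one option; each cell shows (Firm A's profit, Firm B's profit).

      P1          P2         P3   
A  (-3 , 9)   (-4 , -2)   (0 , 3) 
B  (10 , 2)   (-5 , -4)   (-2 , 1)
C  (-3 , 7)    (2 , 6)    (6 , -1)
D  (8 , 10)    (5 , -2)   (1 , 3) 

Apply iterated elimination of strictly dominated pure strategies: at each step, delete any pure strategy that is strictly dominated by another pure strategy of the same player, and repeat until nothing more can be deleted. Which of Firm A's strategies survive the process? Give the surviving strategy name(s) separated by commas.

For Firm A, D strictly dominates A on the remaining columns (P1: 8>-3, P2: 5>-4, P3: 1>0); eliminate A.
Firm B's strategy P2 is strictly dominated by P1 (B: 2>-4, C: 7>6, D: 10>-2) and is removed.
For Firm B, P1 strictly dominates P3 on the remaining rows (B: 2>1, C: 7>-1, D: 10>3); eliminate P3.
Row C is eliminated: B beats it against every remaining column (P1: 10>-3).
Row D is eliminated: B beats it against every remaining column (P1: 10>8).
Among the remaining strategies, none is strictly dominated by another pure strategy of the same player, so the elimination stops.
Surviving strategies — Firm A: {B}; Firm B: {P1}.

B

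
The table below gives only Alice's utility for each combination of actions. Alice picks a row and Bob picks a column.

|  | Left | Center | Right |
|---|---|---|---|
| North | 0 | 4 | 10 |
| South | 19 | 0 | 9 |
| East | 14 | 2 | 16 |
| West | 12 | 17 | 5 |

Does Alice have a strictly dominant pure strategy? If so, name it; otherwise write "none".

none

North fails to dominate South at Left (0<19).
South fails to dominate North at Center (0<4).
East fails to dominate North at Center (2<4).
West fails to dominate North at Right (5<10).
No single strategy dominates all the others.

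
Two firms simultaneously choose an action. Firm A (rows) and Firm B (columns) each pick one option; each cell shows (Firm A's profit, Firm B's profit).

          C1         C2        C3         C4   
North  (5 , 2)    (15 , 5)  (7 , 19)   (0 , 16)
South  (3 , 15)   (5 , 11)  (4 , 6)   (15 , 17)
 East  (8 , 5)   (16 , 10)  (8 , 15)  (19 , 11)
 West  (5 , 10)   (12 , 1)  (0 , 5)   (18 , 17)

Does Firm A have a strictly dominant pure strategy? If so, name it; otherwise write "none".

East vs North: C1: 8>5, C2: 16>15, C3: 8>7, C4: 19>0.
East vs South: C1: 8>3, C2: 16>5, C3: 8>4, C4: 19>15.
East vs West: C1: 8>5, C2: 16>12, C3: 8>0, C4: 19>18.
East strictly beats every other strategy against every opponent action, so it is strictly dominant.

East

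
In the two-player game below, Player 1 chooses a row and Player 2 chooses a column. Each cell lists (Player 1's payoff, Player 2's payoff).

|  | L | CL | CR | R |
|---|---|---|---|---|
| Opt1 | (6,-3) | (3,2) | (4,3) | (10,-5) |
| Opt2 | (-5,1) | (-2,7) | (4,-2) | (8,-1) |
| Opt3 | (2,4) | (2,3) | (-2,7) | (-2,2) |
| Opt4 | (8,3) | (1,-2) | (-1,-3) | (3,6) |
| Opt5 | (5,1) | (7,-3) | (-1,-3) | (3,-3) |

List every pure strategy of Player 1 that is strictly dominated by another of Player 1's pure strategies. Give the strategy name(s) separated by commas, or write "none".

Nothing dominates Opt1: Opt2 at L (6>-5); Opt3 at L (6>2); Opt4 at CL (3>1); Opt5 at L (6>5).
Nothing dominates Opt2: Opt1 at CR (4=4); Opt3 at CR (4>-2); Opt4 at CR (4>-1); Opt5 at CR (4>-1).
Opt3: dominated, since Opt1 does at least as well everywhere (L: 6>2, CL: 3>2, CR: 4>-2, R: 10>-2).
Nothing dominates Opt4: Opt1 at L (8>6); Opt2 at L (8>-5); Opt3 at L (8>2); Opt5 at L (8>5).
Opt5: no other strategy beats it everywhere (Opt1 at CL (7>3); Opt2 at L (5>-5); Opt3 at L (5>2); Opt4 at CL (7>1)).

Opt3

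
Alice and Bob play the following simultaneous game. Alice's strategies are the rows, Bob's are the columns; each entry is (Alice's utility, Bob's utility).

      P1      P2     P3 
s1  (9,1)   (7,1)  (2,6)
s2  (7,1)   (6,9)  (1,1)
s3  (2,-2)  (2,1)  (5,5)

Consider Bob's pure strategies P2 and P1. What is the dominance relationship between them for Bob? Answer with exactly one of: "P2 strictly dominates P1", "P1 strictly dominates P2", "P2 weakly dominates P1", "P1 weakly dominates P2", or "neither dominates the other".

Compare P2 to P1 across each choice by Alice: s1: 1=1, s2: 9>1, s3: 1>-2.
P2 is at least as good everywhere and strictly better somewhere (tied only at s1), so P2 weakly but not strictly dominates P1.

P2 weakly dominates P1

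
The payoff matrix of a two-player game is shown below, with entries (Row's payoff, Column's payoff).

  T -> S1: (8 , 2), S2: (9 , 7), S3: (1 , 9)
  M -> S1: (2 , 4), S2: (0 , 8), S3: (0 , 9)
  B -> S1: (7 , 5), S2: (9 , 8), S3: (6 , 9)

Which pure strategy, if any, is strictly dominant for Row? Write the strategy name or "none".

T fails to dominate B at S2 (9=9).
M fails to dominate T at S1 (2<8).
B fails to dominate T at S1 (7<8).
No single strategy dominates all the others.

none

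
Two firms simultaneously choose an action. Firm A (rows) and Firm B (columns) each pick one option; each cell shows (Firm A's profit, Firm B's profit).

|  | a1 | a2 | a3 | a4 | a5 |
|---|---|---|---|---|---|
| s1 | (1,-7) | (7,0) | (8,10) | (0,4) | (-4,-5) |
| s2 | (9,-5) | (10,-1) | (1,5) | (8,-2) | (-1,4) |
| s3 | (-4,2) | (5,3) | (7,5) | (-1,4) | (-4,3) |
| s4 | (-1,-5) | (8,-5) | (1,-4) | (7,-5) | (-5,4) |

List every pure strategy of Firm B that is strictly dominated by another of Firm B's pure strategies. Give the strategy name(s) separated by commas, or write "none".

a1, a2, a4

a1: dominated, since a3 does at least as well everywhere (s1: 10>-7, s2: 5>-5, s3: 5>2, s4: -4>-5).
a3 strictly dominates a2 — s1: 10>0, s2: 5>-1, s3: 5>3, s4: -4>-5.
Nothing dominates a3: a1 at s1 (10>-7); a2 at s1 (10>0); a4 at s1 (10>4); a5 at s1 (10>-5).
a3 strictly dominates a4 — s1: 10>4, s2: 5>-2, s3: 5>4, s4: -4>-5.
Nothing dominates a5: a1 at s1 (-5>-7); a2 at s2 (4>-1); a3 at s4 (4>-4); a4 at s2 (4>-2).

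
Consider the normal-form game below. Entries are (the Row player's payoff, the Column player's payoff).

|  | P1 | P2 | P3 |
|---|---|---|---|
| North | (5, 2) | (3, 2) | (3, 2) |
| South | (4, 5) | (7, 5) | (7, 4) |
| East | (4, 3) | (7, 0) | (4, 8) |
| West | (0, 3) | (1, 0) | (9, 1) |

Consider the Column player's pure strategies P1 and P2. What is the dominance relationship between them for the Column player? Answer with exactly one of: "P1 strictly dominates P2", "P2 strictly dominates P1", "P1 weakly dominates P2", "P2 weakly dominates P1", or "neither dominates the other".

P1's payoffs vs P2's, by the Row player's action — North: 2=2, South: 5=5, East: 3>0, West: 3>0.
P1 is at least as good everywhere and strictly better somewhere (tied only at North, South), so P1 weakly but not strictly dominates P2.

P1 weakly dominates P2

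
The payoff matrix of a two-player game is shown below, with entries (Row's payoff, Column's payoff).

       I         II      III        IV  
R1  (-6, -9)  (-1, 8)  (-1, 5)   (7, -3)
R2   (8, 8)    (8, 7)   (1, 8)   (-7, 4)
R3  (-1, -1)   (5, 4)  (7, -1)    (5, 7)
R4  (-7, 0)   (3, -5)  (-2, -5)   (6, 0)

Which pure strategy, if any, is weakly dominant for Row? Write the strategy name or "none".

none

R1 fails to dominate R2 at I (-6<8).
R2 fails to dominate R1 at IV (-7<7).
R3 fails to dominate R1 at IV (5<7).
R4 fails to dominate R1 at I (-7<-6).
No single strategy dominates all the others.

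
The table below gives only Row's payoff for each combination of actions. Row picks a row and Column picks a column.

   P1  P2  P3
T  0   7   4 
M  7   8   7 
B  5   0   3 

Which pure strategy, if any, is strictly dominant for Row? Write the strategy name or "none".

M vs T: P1: 7>0, P2: 8>7, P3: 7>4.
M vs B: P1: 7>5, P2: 8>0, P3: 7>3.
M strictly beats every other strategy against every opponent action, so it is strictly dominant.

M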